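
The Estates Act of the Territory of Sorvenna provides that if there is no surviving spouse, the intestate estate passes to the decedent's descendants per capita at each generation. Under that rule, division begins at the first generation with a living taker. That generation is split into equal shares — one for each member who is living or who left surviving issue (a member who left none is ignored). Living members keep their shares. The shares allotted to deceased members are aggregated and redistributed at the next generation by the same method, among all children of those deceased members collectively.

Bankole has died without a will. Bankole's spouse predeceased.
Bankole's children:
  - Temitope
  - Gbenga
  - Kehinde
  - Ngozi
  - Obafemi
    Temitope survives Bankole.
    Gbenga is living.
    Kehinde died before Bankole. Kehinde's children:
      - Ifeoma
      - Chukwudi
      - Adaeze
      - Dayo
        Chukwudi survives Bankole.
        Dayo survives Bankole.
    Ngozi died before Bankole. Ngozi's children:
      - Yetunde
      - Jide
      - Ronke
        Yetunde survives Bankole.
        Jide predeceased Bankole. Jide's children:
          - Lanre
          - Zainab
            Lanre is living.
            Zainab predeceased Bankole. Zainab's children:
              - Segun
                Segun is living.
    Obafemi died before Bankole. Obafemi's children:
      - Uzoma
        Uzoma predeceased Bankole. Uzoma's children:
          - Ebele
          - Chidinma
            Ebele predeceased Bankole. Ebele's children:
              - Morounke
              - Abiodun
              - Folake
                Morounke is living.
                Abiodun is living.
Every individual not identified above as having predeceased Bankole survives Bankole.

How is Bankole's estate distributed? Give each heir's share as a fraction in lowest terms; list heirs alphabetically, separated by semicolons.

There is no surviving spouse, so the entire estate passes to Bankole's descendants per capita at each generation.
At generation 1 (Temitope, Gbenga, Kehinde, Ngozi, Obafemi) there are 5 shares of (1)/5 = 1/5 each.
Living: Temitope and Gbenga — each takes 1/5.
Deceased: Kehinde, Ngozi, and Obafemi. Their combined 3/5 is pooled and carried to generation 2.
At generation 2 (Ifeoma, Chukwudi, Adaeze, Dayo, Yetunde, Jide, Ronke, Uzoma) there are 8 shares of (3/5)/8 = 3/40 each.
Living: Ifeoma, Chukwudi, Adaeze, Dayo, Yetunde, and Ronke — each takes 3/40.
Deceased: Jide and Uzoma. Their combined 3/20 is pooled and carried to generation 3.
At generation 3 (Lanre, Zainab, Ebele, Chidinma) there are 4 shares of (3/20)/4 = 3/80 each.
Living: Lanre and Chidinma — each takes 3/80.
Deceased: Zainab and Ebele. Their combined 3/40 is pooled and carried to generation 4.
At generation 4 (Segun, Morounke, Abiodun, Folake) there are 4 shares of (3/40)/4 = 3/160 each.
Living: Segun, Morounke, Abiodun, and Folake — each takes 3/160.

Abiodun 3/160; Adaeze 3/40; Chidinma 3/80; Chukwudi 3/40; Dayo 3/40; Folake 3/160; Gbenga 1/5; Ifeoma 3/40; Lanre 3/80; Morounke 3/160; Ronke 3/40; Segun 3/160; Temitope 1/5; Yetunde 3/40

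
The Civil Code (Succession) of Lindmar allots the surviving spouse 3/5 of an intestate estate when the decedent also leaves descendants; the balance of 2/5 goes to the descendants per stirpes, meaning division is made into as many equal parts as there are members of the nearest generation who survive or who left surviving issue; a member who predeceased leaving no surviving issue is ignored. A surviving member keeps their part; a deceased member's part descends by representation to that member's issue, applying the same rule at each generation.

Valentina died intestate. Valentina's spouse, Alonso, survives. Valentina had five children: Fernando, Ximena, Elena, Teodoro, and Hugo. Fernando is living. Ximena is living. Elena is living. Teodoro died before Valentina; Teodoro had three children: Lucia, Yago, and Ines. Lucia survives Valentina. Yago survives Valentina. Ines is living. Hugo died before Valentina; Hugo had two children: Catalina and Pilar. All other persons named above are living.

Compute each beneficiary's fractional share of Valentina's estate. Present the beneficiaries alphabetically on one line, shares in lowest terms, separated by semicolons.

Alonso, as surviving spouse, takes 3/5.
The remaining 2/5 passes to Valentina's descendants per stirpes.
The 2/5 is divided into 5 equal shares of 2/25 among Fernando, Ximena, Elena, Teodoro, Hugo.
Fernando is living and takes 2/25.
Ximena is living and takes 2/25.
Elena is living and takes 2/25.
Teodoro predeceased; the 2/25 allotted to Teodoro's branch passes to Teodoro's issue by representation.
The 2/25 is divided into 3 equal shares of 2/75 among Lucia, Yago, Ines.
Lucia is living and takes 2/75.
Yago is living and takes 2/75.
Ines is living and takes 2/75.
Hugo predeceased; the 2/25 allotted to Hugo's branch passes to Hugo's issue by representation.
The 2/25 is divided into 2 equal shares of 1/25 among Catalina, Pilar.
Catalina is living and takes 1/25.
Pilar is living and takes 1/25.

Alonso 3/5; Catalina 1/25; Elena 2/25; Fernando 2/25; Ines 2/75; Lucia 2/75; Pilar 1/25; Ximena 2/25; Yago 2/75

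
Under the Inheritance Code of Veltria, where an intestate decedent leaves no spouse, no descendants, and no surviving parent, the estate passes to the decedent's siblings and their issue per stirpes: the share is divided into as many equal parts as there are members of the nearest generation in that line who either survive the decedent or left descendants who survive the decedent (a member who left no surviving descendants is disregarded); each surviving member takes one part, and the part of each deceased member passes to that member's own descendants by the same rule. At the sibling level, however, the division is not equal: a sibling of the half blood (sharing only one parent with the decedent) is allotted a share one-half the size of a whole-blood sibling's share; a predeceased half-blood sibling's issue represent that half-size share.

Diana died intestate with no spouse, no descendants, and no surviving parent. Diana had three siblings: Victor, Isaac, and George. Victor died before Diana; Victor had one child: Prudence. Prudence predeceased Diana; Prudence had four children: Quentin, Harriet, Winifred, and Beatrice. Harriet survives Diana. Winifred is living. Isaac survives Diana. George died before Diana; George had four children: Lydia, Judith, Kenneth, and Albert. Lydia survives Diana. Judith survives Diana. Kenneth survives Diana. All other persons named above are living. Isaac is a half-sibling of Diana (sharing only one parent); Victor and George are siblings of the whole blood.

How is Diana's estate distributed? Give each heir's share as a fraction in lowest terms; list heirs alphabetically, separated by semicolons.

No spouse, descendants, or parent survives, so the estate passes to Diana's siblings per stirpes.
Half-blood siblings count for one-half the weight of whole-blood siblings at the initial division.
Dividing 1 in proportion to weights (total weight 5/2): Victor (weight 1) → 2/5; Isaac (weight 1/2) → 1/5; George (weight 1) → 2/5.
Victor predeceased; the 2/5 allotted to Victor's branch passes to Victor's issue by representation.
Prudence's line is the sole branch at this level, so the full 2/5 passes to Prudence's issue by representation.
The 2/5 is divided into 4 equal shares of 1/10 among Quentin, Harriet, Winifred, Beatrice.
Quentin is living and takes 1/10.
Harriet is living and takes 1/10.
Winifred is living and takes 1/10.
Beatrice is living and takes 1/10.
Isaac is living and takes 1/5.
George predeceased; the 2/5 allotted to George's branch passes to George's issue by representation.
The 2/5 is divided into 4 equal shares of 1/10 among Lydia, Judith, Kenneth, Albert.
Lydia is living and takes 1/10.
Judith is living and takes 1/10.
Kenneth is living and takes 1/10.
Albert is living and takes 1/10.

Albert 1/10; Beatrice 1/10; Harriet 1/10; Isaac 1/5; Judith 1/10; Kenneth 1/10; Lydia 1/10; Quentin 1/10; Winifred 1/10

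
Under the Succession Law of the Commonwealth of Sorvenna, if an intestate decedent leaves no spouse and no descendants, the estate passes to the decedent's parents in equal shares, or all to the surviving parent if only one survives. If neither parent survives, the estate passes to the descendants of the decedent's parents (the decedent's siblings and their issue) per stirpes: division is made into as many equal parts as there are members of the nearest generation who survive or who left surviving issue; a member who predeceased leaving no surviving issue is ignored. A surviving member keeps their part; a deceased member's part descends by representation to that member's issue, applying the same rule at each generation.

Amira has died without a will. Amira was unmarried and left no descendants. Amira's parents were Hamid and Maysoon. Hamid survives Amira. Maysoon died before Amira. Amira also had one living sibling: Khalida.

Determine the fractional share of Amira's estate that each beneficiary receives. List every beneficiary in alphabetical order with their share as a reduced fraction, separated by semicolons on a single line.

Hamid 1

Only one parent, Hamid, survives, so Hamid takes the entire estate. The siblings take nothing because a surviving parent has priority.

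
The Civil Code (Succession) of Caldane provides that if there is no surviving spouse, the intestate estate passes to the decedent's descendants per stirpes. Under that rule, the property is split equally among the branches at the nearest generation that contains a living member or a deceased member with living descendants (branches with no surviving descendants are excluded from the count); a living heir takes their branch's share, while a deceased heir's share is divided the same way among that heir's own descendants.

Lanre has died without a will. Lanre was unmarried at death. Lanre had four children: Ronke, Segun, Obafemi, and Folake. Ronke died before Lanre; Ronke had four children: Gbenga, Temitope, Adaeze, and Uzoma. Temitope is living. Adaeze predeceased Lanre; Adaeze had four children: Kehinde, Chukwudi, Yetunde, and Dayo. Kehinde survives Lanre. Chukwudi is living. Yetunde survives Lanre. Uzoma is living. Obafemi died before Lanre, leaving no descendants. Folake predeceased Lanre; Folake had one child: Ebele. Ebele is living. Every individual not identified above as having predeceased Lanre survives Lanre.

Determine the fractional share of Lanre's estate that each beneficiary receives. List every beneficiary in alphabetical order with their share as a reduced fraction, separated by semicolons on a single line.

There is no surviving spouse, so the entire estate passes to Lanre's descendants per stirpes.
Obafemi left no surviving issue, so that branch lapses and is disregarded.
The estate is divided into 3 equal shares of 1/3 among Ronke, Segun, Folake.
Ronke predeceased; the 1/3 allotted to Ronke's branch passes to Ronke's issue by representation.
The 1/3 is divided into 4 equal shares of 1/12 among Gbenga, Temitope, Adaeze, Uzoma.
Gbenga is living and takes 1/12.
Temitope is living and takes 1/12.
Adaeze predeceased; the 1/12 allotted to Adaeze's branch passes to Adaeze's issue by representation.
The 1/12 is divided into 4 equal shares of 1/48 among Kehinde, Chukwudi, Yetunde, Dayo.
Kehinde is living and takes 1/48.
Chukwudi is living and takes 1/48.
Yetunde is living and takes 1/48.
Dayo is living and takes 1/48.
Uzoma is living and takes 1/12.
Segun is living and takes 1/3.
Folake predeceased; the 1/3 allotted to Folake's branch passes to Folake's issue by representation.
Ebele is the sole taker at this level and receives the full 1/3.

Chukwudi 1/48; Dayo 1/48; Ebele 1/3; Gbenga 1/12; Kehinde 1/48; Segun 1/3; Temitope 1/12; Uzoma 1/12; Yetunde 1/48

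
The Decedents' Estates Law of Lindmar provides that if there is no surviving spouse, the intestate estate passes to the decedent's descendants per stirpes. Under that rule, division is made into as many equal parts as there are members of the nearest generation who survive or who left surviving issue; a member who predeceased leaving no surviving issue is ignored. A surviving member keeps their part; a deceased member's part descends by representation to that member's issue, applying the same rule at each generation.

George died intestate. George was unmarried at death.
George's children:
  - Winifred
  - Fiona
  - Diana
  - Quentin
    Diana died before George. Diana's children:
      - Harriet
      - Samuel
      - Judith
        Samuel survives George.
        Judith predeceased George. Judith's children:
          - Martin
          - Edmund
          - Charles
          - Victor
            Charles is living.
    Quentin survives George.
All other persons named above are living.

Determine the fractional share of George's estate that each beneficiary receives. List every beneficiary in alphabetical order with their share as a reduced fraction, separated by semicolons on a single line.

There is no surviving spouse, so the entire estate passes to George's descendants per stirpes.
The estate is divided into 4 equal shares of 1/4 among Winifred, Fiona, Diana, Quentin.
Winifred is living and takes 1/4.
Fiona is living and takes 1/4.
Diana predeceased; the 1/4 allotted to Diana's branch passes to Diana's issue by representation.
The 1/4 is divided into 3 equal shares of 1/12 among Harriet, Samuel, Judith.
Harriet is living and takes 1/12.
Samuel is living and takes 1/12.
Judith predeceased; the 1/12 allotted to Judith's branch passes to Judith's issue by representation.
The 1/12 is divided into 4 equal shares of 1/48 among Martin, Edmund, Charles, Victor.
Martin is living and takes 1/48.
Edmund is living and takes 1/48.
Charles is living and takes 1/48.
Victor is living and takes 1/48.
Quentin is living and takes 1/4.

Charles 1/48; Edmund 1/48; Fiona 1/4; Harriet 1/12; Martin 1/48; Quentin 1/4; Samuel 1/12; Victor 1/48; Winifred 1/4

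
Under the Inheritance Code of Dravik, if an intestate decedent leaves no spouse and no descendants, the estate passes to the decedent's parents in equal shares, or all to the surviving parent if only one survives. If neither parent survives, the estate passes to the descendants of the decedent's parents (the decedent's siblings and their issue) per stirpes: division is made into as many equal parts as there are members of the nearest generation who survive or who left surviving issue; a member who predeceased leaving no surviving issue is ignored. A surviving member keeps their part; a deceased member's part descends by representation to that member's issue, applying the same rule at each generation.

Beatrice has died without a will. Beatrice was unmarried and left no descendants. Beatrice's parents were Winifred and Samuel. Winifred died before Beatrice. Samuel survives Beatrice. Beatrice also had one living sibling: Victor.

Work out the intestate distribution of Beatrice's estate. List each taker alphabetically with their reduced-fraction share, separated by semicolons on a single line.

Only one parent, Samuel, survives, so Samuel takes the entire estate. The siblings take nothing because a surviving parent has priority.

Samuel 1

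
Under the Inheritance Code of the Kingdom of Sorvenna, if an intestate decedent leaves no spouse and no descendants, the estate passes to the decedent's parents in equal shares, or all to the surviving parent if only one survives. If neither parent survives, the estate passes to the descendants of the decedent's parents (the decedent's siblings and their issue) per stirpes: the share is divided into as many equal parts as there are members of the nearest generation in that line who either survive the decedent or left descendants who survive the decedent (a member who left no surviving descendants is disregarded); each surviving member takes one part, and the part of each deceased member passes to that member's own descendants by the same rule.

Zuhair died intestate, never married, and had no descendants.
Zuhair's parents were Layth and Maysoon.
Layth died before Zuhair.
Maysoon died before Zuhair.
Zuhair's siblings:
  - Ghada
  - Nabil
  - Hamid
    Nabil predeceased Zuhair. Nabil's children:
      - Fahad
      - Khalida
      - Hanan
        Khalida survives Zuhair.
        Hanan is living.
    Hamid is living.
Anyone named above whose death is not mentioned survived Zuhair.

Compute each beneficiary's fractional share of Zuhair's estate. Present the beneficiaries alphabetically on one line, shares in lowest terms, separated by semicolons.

Fahad 1/9; Ghada 1/3; Hamid 1/3; Hanan 1/9; Khalida 1/9

Neither parent survives and there are no descendants, so the estate passes to Zuhair's siblings and their issue per stirpes.
The estate is divided into 3 equal shares of 1/3 among Ghada, Nabil, Hamid.
Ghada is living and takes 1/3.
Nabil predeceased; the 1/3 allotted to Nabil's branch passes to Nabil's issue by representation.
The 1/3 is divided into 3 equal shares of 1/9 among Fahad, Khalida, Hanan.
Fahad is living and takes 1/9.
Khalida is living and takes 1/9.
Hanan is living and takes 1/9.
Hamid is living and takes 1/3.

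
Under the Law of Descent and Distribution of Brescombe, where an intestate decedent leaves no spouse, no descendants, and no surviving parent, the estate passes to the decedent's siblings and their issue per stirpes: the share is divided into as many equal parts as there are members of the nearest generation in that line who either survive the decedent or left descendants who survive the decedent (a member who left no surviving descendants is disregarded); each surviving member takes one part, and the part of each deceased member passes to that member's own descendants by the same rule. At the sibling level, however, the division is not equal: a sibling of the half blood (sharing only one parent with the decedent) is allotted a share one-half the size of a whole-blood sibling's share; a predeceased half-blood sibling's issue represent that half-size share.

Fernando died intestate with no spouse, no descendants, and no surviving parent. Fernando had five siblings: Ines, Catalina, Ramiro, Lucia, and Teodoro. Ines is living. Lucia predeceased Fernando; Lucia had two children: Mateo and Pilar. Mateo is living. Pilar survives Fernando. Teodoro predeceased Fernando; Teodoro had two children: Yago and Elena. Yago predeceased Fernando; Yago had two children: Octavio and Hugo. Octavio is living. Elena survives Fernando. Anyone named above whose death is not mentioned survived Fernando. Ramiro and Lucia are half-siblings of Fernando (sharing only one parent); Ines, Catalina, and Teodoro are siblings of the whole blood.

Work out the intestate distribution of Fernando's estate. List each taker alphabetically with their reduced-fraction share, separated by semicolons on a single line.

Catalina 1/4; Elena 1/8; Hugo 1/16; Ines 1/4; Mateo 1/16; Octavio 1/16; Pilar 1/16; Ramiro 1/8

No spouse, descendants, or parent survives, so the estate passes to Fernando's siblings per stirpes.
Half-blood siblings count for one-half the weight of whole-blood siblings at the initial division.
Dividing 1 in proportion to weights (total weight 4): Ines (weight 1) → 1/4; Catalina (weight 1) → 1/4; Ramiro (weight 1/2) → 1/8; Lucia (weight 1/2) → 1/8; Teodoro (weight 1) → 1/4.
Ines is living and takes 1/4.
Catalina is living and takes 1/4.
Ramiro is living and takes 1/8.
Lucia predeceased; the 1/8 allotted to Lucia's branch passes to Lucia's issue by representation.
The 1/8 is divided into 2 equal shares of 1/16 among Mateo, Pilar.
Mateo is living and takes 1/16.
Pilar is living and takes 1/16.
Teodoro predeceased; the 1/4 allotted to Teodoro's branch passes to Teodoro's issue by representation.
The 1/4 is divided into 2 equal shares of 1/8 among Yago, Elena.
Yago predeceased; the 1/8 allotted to Yago's branch passes to Yago's issue by representation.
The 1/8 is divided into 2 equal shares of 1/16 among Octavio, Hugo.
Octavio is living and takes 1/16.
Hugo is living and takes 1/16.
Elena is living and takes 1/8.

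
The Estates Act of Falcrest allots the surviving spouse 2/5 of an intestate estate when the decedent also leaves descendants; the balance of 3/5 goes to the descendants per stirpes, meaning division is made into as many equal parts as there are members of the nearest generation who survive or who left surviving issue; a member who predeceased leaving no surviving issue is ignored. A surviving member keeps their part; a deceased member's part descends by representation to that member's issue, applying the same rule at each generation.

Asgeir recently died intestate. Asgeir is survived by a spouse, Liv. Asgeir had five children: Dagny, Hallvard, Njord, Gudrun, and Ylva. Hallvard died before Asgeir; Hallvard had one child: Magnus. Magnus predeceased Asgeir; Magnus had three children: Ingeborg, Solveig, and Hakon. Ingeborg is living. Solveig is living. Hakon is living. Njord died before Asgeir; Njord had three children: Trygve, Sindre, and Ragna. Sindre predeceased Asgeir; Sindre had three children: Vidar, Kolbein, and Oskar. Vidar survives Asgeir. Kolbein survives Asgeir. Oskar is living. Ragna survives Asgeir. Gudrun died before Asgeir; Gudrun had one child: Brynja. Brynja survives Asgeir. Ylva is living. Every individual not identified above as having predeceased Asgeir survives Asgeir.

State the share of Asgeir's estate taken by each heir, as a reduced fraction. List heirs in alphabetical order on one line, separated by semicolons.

Liv, as surviving spouse, takes 2/5.
The remaining 3/5 passes to Asgeir's descendants per stirpes.
The 3/5 is divided into 5 equal shares of 3/25 among Dagny, Hallvard, Njord, Gudrun, Ylva.
Dagny is living and takes 3/25.
Hallvard predeceased; the 3/25 allotted to Hallvard's branch passes to Hallvard's issue by representation.
Magnus's line is the sole branch at this level, so the full 3/25 passes to Magnus's issue by representation.
The 3/25 is divided into 3 equal shares of 1/25 among Ingeborg, Solveig, Hakon.
Ingeborg is living and takes 1/25.
Solveig is living and takes 1/25.
Hakon is living and takes 1/25.
Njord predeceased; the 3/25 allotted to Njord's branch passes to Njord's issue by representation.
The 3/25 is divided into 3 equal shares of 1/25 among Trygve, Sindre, Ragna.
Trygve is living and takes 1/25.
Sindre predeceased; the 1/25 allotted to Sindre's branch passes to Sindre's issue by representation.
The 1/25 is divided into 3 equal shares of 1/75 among Vidar, Kolbein, Oskar.
Vidar is living and takes 1/75.
Kolbein is living and takes 1/75.
Oskar is living and takes 1/75.
Ragna is living and takes 1/25.
Gudrun predeceased; the 3/25 allotted to Gudrun's branch passes to Gudrun's issue by representation.
Brynja is the sole taker at this level and receives the full 3/25.
Ylva is living and takes 3/25.

Brynja 3/25; Dagny 3/25; Hakon 1/25; Ingeborg 1/25; Kolbein 1/75; Liv 2/5; Oskar 1/75; Ragna 1/25; Solveig 1/25; Trygve 1/25; Vidar 1/75; Ylva 3/25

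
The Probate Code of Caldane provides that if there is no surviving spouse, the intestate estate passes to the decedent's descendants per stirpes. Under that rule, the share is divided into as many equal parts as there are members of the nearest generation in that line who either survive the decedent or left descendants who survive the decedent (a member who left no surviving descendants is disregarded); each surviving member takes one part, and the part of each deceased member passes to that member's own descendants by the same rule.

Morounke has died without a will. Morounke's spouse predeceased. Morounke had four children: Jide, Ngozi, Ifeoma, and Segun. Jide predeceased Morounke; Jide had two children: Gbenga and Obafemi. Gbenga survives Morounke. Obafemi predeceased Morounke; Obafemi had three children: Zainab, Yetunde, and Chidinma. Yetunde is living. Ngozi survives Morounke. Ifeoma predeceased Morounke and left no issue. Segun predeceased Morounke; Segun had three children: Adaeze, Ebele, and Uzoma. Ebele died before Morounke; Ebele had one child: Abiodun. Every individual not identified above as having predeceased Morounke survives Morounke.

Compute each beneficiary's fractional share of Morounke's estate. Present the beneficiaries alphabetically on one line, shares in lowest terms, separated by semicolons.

Abiodun 1/9; Adaeze 1/9; Chidinma 1/18; Gbenga 1/6; Ngozi 1/3; Uzoma 1/9; Yetunde 1/18; Zainab 1/18

There is no surviving spouse, so the entire estate passes to Morounke's descendants per stirpes.
Ifeoma left no surviving issue, so that branch lapses and is disregarded.
The estate is divided into 3 equal shares of 1/3 among Jide, Ngozi, Segun.
Jide predeceased; the 1/3 allotted to Jide's branch passes to Jide's issue by representation.
The 1/3 is divided into 2 equal shares of 1/6 among Gbenga, Obafemi.
Gbenga is living and takes 1/6.
Obafemi predeceased; the 1/6 allotted to Obafemi's branch passes to Obafemi's issue by representation.
The 1/6 is divided into 3 equal shares of 1/18 among Zainab, Yetunde, Chidinma.
Zainab is living and takes 1/18.
Yetunde is living and takes 1/18.
Chidinma is living and takes 1/18.
Ngozi is living and takes 1/3.
Segun predeceased; the 1/3 allotted to Segun's branch passes to Segun's issue by representation.
The 1/3 is divided into 3 equal shares of 1/9 among Adaeze, Ebele, Uzoma.
Adaeze is living and takes 1/9.
Ebele predeceased; the 1/9 allotted to Ebele's branch passes to Ebele's issue by representation.
Abiodun is the sole taker at this level and receives the full 1/9.
Uzoma is living and takes 1/9.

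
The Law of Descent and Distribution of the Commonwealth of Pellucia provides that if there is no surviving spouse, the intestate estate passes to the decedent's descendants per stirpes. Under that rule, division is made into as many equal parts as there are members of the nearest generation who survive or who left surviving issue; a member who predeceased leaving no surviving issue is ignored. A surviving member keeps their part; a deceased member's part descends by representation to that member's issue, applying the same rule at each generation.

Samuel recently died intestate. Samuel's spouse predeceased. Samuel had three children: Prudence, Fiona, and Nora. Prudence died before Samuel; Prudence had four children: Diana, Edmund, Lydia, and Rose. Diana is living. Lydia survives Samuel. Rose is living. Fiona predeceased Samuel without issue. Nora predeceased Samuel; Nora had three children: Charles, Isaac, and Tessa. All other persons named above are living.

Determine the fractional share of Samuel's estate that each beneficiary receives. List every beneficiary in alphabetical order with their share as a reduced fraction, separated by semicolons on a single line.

Charles 1/6; Diana 1/8; Edmund 1/8; Isaac 1/6; Lydia 1/8; Rose 1/8; Tessa 1/6

There is no surviving spouse, so the entire estate passes to Samuel's descendants per stirpes.
Fiona left no surviving issue, so that branch lapses and is disregarded.
The estate is divided into 2 equal shares of 1/2 among Prudence, Nora.
Prudence predeceased; the 1/2 allotted to Prudence's branch passes to Prudence's issue by representation.
The 1/2 is divided into 4 equal shares of 1/8 among Diana, Edmund, Lydia, Rose.
Diana is living and takes 1/8.
Edmund is living and takes 1/8.
Lydia is living and takes 1/8.
Rose is living and takes 1/8.
Nora predeceased; the 1/2 allotted to Nora's branch passes to Nora's issue by representation.
The 1/2 is divided into 3 equal shares of 1/6 among Charles, Isaac, Tessa.
Charles is living and takes 1/6.
Isaac is living and takes 1/6.
Tessa is living and takes 1/6.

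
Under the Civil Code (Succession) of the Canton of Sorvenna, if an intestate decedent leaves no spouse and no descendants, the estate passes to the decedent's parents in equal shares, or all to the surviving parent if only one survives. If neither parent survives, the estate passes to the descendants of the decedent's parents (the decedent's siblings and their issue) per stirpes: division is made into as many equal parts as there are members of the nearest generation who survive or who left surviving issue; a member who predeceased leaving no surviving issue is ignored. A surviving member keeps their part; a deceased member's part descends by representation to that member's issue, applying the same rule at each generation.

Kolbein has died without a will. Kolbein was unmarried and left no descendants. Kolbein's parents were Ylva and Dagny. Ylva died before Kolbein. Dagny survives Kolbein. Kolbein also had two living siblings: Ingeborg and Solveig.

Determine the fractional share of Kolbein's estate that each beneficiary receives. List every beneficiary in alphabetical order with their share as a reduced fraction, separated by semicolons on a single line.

Only one parent, Dagny, survives, so Dagny takes the entire estate. The siblings take nothing because a surviving parent has priority.

Dagny 1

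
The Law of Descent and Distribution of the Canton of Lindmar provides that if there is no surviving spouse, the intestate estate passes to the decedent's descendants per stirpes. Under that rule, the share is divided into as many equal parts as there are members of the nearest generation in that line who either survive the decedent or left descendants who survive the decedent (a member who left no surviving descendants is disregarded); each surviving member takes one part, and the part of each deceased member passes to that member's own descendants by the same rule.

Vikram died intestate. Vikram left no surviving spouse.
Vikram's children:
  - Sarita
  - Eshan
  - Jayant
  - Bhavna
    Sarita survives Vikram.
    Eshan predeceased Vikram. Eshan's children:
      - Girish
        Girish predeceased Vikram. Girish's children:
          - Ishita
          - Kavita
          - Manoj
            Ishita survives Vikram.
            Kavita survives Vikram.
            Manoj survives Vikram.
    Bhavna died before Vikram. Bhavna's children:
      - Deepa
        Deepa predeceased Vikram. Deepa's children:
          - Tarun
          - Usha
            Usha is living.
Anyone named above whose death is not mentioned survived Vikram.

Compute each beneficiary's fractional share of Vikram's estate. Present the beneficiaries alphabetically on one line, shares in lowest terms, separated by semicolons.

There is no surviving spouse, so the entire estate passes to Vikram's descendants per stirpes.
The estate is divided into 4 equal shares of 1/4 among Sarita, Eshan, Jayant, Bhavna.
Sarita is living and takes 1/4.
Eshan predeceased; the 1/4 allotted to Eshan's branch passes to Eshan's issue by representation.
Girish's line is the sole branch at this level, so the full 1/4 passes to Girish's issue by representation.
The 1/4 is divided into 3 equal shares of 1/12 among Ishita, Kavita, Manoj.
Ishita is living and takes 1/12.
Kavita is living and takes 1/12.
Manoj is living and takes 1/12.
Jayant is living and takes 1/4.
Bhavna predeceased; the 1/4 allotted to Bhavna's branch passes to Bhavna's issue by representation.
Deepa's line is the sole branch at this level, so the full 1/4 passes to Deepa's issue by representation.
The 1/4 is divided into 2 equal shares of 1/8 among Tarun, Usha.
Tarun is living and takes 1/8.
Usha is living and takes 1/8.

Ishita 1/12; Jayant 1/4; Kavita 1/12; Manoj 1/12; Sarita 1/4; Tarun 1/8; Usha 1/8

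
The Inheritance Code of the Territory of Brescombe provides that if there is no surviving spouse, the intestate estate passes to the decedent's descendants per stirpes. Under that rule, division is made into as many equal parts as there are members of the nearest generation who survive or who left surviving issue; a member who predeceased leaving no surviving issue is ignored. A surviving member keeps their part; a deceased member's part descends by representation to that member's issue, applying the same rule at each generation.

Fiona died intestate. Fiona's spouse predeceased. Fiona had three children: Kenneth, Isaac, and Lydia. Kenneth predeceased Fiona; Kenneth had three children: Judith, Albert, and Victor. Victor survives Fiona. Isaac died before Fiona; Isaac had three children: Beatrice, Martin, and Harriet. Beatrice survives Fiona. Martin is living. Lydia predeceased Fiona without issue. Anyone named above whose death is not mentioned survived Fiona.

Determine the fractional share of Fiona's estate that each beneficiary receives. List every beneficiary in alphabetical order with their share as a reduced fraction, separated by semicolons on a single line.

Albert 1/6; Beatrice 1/6; Harriet 1/6; Judith 1/6; Martin 1/6; Victor 1/6

There is no surviving spouse, so the entire estate passes to Fiona's descendants per stirpes.
Lydia left no surviving issue, so that branch lapses and is disregarded.
The estate is divided into 2 equal shares of 1/2 among Kenneth, Isaac.
Kenneth predeceased; the 1/2 allotted to Kenneth's branch passes to Kenneth's issue by representation.
The 1/2 is divided into 3 equal shares of 1/6 among Judith, Albert, Victor.
Judith is living and takes 1/6.
Albert is living and takes 1/6.
Victor is living and takes 1/6.
Isaac predeceased; the 1/2 allotted to Isaac's branch passes to Isaac's issue by representation.
The 1/2 is divided into 3 equal shares of 1/6 among Beatrice, Martin, Harriet.
Beatrice is living and takes 1/6.
Martin is living and takes 1/6.
Harriet is living and takes 1/6.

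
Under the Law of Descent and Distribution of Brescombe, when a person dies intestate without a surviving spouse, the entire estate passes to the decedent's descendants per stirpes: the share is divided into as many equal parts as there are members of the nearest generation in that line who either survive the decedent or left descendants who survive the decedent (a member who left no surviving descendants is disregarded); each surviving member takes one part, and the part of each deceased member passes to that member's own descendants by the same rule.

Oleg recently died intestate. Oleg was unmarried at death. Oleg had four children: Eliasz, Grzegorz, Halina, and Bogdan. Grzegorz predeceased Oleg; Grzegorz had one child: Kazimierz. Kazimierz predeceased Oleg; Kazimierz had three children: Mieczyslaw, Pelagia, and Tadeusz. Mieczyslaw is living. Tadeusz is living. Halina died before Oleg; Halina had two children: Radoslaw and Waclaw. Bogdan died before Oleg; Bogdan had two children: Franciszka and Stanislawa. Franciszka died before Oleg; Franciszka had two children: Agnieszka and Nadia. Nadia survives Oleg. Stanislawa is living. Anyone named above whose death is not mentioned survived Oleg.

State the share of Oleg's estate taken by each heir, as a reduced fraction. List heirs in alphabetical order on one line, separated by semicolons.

Agnieszka 1/16; Eliasz 1/4; Mieczyslaw 1/12; Nadia 1/16; Pelagia 1/12; Radoslaw 1/8; Stanislawa 1/8; Tadeusz 1/12; Waclaw 1/8

There is no surviving spouse, so the entire estate passes to Oleg's descendants per stirpes.
The estate is divided into 4 equal shares of 1/4 among Eliasz, Grzegorz, Halina, Bogdan.
Eliasz is living and takes 1/4.
Grzegorz predeceased; the 1/4 allotted to Grzegorz's branch passes to Grzegorz's issue by representation.
Kazimierz's line is the sole branch at this level, so the full 1/4 passes to Kazimierz's issue by representation.
The 1/4 is divided into 3 equal shares of 1/12 among Mieczyslaw, Pelagia, Tadeusz.
Mieczyslaw is living and takes 1/12.
Pelagia is living and takes 1/12.
Tadeusz is living and takes 1/12.
Halina predeceased; the 1/4 allotted to Halina's branch passes to Halina's issue by representation.
The 1/4 is divided into 2 equal shares of 1/8 among Radoslaw, Waclaw.
Radoslaw is living and takes 1/8.
Waclaw is living and takes 1/8.
Bogdan predeceased; the 1/4 allotted to Bogdan's branch passes to Bogdan's issue by representation.
The 1/4 is divided into 2 equal shares of 1/8 among Franciszka, Stanislawa.
Franciszka predeceased; the 1/8 allotted to Franciszka's branch passes to Franciszka's issue by representation.
The 1/8 is divided into 2 equal shares of 1/16 among Agnieszka, Nadia.
Agnieszka is living and takes 1/16.
Nadia is living and takes 1/16.
Stanislawa is living and takes 1/8.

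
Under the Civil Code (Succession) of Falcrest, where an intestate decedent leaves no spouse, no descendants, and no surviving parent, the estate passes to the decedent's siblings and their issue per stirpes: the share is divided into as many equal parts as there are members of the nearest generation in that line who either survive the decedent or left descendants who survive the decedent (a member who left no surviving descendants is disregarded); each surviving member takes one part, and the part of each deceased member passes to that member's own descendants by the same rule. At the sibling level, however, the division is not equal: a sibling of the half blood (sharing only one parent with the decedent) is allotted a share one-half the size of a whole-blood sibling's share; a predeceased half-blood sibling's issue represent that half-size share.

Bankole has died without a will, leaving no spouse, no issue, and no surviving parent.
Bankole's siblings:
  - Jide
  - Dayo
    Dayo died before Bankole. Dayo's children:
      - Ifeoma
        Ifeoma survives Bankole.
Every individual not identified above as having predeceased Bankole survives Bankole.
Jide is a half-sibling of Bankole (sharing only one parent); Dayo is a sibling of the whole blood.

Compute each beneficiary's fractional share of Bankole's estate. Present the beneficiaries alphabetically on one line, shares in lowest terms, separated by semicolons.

Ifeoma 2/3; Jide 1/3

No spouse, descendants, or parent survives, so the estate passes to Bankole's siblings per stirpes.
Half-blood siblings count for one-half the weight of whole-blood siblings at the initial division.
Dividing 1 in proportion to weights (total weight 3/2): Jide (weight 1/2) → 1/3; Dayo (weight 1) → 2/3.
Jide is living and takes 1/3.
Dayo predeceased; the 2/3 allotted to Dayo's branch passes to Dayo's issue by representation.
Ifeoma is the sole taker at this level and receives the full 2/3.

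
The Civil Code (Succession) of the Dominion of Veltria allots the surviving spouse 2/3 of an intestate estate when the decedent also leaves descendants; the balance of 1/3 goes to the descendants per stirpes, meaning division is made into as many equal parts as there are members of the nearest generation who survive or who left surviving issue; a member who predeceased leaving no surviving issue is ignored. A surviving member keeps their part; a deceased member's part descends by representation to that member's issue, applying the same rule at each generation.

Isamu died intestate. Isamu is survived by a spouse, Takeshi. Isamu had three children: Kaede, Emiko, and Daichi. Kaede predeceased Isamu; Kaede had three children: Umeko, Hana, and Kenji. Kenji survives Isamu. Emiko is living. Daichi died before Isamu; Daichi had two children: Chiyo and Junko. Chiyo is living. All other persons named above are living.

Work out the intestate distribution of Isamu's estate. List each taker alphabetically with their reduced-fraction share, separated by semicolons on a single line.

Takeshi, as surviving spouse, takes 2/3.
The remaining 1/3 passes to Isamu's descendants per stirpes.
The 1/3 is divided into 3 equal shares of 1/9 among Kaede, Emiko, Daichi.
Kaede predeceased; the 1/9 allotted to Kaede's branch passes to Kaede's issue by representation.
The 1/9 is divided into 3 equal shares of 1/27 among Umeko, Hana, Kenji.
Umeko is living and takes 1/27.
Hana is living and takes 1/27.
Kenji is living and takes 1/27.
Emiko is living and takes 1/9.
Daichi predeceased; the 1/9 allotted to Daichi's branch passes to Daichi's issue by representation.
The 1/9 is divided into 2 equal shares of 1/18 among Chiyo, Junko.
Chiyo is living and takes 1/18.
Junko is living and takes 1/18.

Chiyo 1/18; Emiko 1/9; Hana 1/27; Junko 1/18; Kenji 1/27; Takeshi 2/3; Umeko 1/27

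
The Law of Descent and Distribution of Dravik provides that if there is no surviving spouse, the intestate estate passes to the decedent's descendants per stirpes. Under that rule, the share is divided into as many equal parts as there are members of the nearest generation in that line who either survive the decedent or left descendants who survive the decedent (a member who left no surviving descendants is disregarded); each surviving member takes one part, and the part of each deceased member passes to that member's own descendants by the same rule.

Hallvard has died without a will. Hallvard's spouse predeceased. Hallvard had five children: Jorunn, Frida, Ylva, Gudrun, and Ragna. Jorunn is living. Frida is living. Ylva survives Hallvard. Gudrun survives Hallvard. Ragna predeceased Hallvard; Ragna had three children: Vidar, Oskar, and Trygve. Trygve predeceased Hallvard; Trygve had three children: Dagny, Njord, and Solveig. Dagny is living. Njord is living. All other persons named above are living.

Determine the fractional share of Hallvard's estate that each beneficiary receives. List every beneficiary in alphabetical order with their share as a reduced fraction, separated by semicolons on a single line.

There is no surviving spouse, so the entire estate passes to Hallvard's descendants per stirpes.
The estate is divided into 5 equal shares of 1/5 among Jorunn, Frida, Ylva, Gudrun, Ragna.
Jorunn is living and takes 1/5.
Frida is living and takes 1/5.
Ylva is living and takes 1/5.
Gudrun is living and takes 1/5.
Ragna predeceased; the 1/5 allotted to Ragna's branch passes to Ragna's issue by representation.
The 1/5 is divided into 3 equal shares of 1/15 among Vidar, Oskar, Trygve.
Vidar is living and takes 1/15.
Oskar is living and takes 1/15.
Trygve predeceased; the 1/15 allotted to Trygve's branch passes to Trygve's issue by representation.
The 1/15 is divided into 3 equal shares of 1/45 among Dagny, Njord, Solveig.
Dagny is living and takes 1/45.
Njord is living and takes 1/45.
Solveig is living and takes 1/45.

Dagny 1/45; Frida 1/5; Gudrun 1/5; Jorunn 1/5; Njord 1/45; Oskar 1/15; Solveig 1/45; Vidar 1/15; Ylva 1/5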